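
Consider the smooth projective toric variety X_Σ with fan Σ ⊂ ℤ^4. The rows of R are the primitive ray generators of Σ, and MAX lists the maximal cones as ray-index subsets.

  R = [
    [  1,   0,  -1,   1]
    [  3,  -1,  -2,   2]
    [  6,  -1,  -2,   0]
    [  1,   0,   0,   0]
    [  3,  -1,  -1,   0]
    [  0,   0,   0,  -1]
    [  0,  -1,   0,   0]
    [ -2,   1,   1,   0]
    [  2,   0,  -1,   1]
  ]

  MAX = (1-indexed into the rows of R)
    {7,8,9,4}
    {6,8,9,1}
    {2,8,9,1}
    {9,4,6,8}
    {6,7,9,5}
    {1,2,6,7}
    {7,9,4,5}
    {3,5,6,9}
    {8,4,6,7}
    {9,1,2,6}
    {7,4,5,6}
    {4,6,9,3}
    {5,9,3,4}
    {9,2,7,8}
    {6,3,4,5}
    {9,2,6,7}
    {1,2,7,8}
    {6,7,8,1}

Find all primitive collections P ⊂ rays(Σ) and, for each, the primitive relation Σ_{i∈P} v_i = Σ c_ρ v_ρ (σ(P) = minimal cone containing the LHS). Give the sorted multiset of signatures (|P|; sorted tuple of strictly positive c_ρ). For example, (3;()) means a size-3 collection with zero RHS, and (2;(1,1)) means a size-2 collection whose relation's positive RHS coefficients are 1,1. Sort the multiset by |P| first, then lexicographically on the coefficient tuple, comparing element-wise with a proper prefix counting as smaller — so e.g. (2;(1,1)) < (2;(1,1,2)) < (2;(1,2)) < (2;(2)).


Σ has 14 primitive collections:

  • {1,4}:  v_{1} + v_{4} = v_{9} — sig = (2;(1))
  • {5,8}:  v_{5} + v_{8} = v_{4} — sig = (2;(1))
  • {2,3}:  v_{2} + v_{3} = v_{5} + v_{6} + v_{7} + 3·v_{9} — sig = (2;(1,1,1,3))
  • {1,3}:  v_{1} + v_{3} = v_{5} + v_{6} + 2·v_{9} — sig = (2;(1,1,2))
  • {1,5}:  v_{1} + v_{5} = v_{6} + v_{7} + 2·v_{9} — sig = (2;(1,1,2))
  • {3,8}:  v_{3} + v_{8} = 2·v_{4} + v_{6} + v_{9} — sig = (2;(1,1,2))
  • {2,4}:  v_{2} + v_{4} = v_{7} + 2·v_{9} — sig = (2;(1,2))
  • {2,5}:  v_{2} + v_{5} = v_{6} + 2·v_{7} + 3·v_{9} — sig = (2;(1,2,3))
  • {3,7}:  v_{3} + v_{7} = 2·v_{5} — sig = (2;(2))
  • {1,7,9}:  v_{1} + v_{7} + v_{9} = v_{2} — sig = (3;(1))
  • {2,6,8}:  v_{2} + v_{6} + v_{8} = v_{1} — sig = (3;(1))
  • {6,7,8,9}:  v_{6} + v_{7} + v_{8} + v_{9} = 0 — sig = (4;())
  • {4,5,6,9}:  v_{4} + v_{5} + v_{6} + v_{9} = v_{3} — sig = (4;(1))
  • {4,6,7,9}:  v_{4} + v_{6} + v_{7} + v_{9} = v_{5} — sig = (4;(1))

Sorted signature multiset PRS(X):
[(2;(1)), (2;(1)), (2;(1,1,1,3)), (2;(1,1,2)), (2;(1,1,2)), (2;(1,1,2)), (2;(1,2)), (2;(1,2,3)), (2;(2)), (3;(1)), (3;(1)), (4;()), (4;(1)), (4;(1))]


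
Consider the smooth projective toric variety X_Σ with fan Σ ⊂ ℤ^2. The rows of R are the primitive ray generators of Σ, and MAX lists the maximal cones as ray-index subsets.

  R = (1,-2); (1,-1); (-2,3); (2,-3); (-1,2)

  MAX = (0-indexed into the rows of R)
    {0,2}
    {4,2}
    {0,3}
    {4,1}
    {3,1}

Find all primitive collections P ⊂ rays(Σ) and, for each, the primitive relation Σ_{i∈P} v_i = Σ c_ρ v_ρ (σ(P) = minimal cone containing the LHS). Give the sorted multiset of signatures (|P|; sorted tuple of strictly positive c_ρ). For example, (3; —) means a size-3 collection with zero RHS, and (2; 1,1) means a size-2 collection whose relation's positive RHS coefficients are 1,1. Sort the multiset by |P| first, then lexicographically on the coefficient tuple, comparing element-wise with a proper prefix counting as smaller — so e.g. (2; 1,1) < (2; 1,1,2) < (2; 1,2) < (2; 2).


|primitive collections| = 5. Relations:

  P = {0,4}:  v_{0} + v_{4} = 0  so sig = (2; —)
  P = {2,3}:  v_{2} + v_{3} = 0  so sig = (2; —)
  P = {0,1}:  v_{0} + v_{1} = v_{3}  so sig = (2; 1)
  P = {1,2}:  v_{1} + v_{2} = v_{4}  so sig = (2; 1)
  P = {3,4}:  v_{3} + v_{4} = v_{1}  so sig = (2; 1)

Signatures (|P|; sorted positive RHS coefficients), sorted:
[(2; —), (2; —), (2; 1), (2; 1), (2; 1)]


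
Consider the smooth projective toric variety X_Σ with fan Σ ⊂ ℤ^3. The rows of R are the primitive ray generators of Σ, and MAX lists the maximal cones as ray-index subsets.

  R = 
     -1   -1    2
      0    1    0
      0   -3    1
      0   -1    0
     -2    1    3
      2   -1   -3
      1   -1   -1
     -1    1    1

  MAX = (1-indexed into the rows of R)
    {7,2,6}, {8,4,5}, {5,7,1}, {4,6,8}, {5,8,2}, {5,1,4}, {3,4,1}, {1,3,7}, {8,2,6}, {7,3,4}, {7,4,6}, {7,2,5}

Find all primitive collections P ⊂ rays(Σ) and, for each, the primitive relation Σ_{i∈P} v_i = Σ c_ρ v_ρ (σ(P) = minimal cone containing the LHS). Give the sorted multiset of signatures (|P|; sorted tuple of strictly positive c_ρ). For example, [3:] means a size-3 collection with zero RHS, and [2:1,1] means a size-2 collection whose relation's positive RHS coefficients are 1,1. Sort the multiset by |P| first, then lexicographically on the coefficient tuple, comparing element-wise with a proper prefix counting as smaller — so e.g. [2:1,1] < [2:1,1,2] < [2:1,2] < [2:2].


|primitive collections| = 12. Relations:

  {2,4}:  v_{2} + v_{4} = 0 — sig = [2:]
  {5,6}:  v_{5} + v_{6} = 0 — sig = [2:]
  {7,8}:  v_{7} + v_{8} = 0 — sig = [2:]
  {1,2}:  v_{1} + v_{2} = v_{5} + v_{7} — sig = [2:1,1]
  {1,6}:  v_{1} + v_{6} = v_{4} + v_{7} — sig = [2:1,1]
  {1,8}:  v_{1} + v_{8} = v_{4} + v_{5} — sig = [2:1,1]
  {2,3}:  v_{2} + v_{3} = v_{1} + v_{7} — sig = [2:1,1]
  {3,8}:  v_{3} + v_{8} = v_{1} + v_{4} — sig = [2:1,1]
  {3,5}:  v_{3} + v_{5} = 2·v_{1} — sig = [2:2]
  {3,6}:  v_{3} + v_{6} = 2·v_{4} + 2·v_{7} — sig = [2:2,2]
  {1,4,7}:  v_{1} + v_{4} + v_{7} = v_{3} — sig = [3:1]
  {4,5,7}:  v_{4} + v_{5} + v_{7} = v_{1} — sig = [3:1]

Sorted signature multiset PRS(X):
    |P|=2: 10 collections, coeffs (), (), (), (1,1), (1,1), (1,1), (1,1), (1,1), (2), (2,2)
    |P|=3: 2 collections, coeffs (1), (1)


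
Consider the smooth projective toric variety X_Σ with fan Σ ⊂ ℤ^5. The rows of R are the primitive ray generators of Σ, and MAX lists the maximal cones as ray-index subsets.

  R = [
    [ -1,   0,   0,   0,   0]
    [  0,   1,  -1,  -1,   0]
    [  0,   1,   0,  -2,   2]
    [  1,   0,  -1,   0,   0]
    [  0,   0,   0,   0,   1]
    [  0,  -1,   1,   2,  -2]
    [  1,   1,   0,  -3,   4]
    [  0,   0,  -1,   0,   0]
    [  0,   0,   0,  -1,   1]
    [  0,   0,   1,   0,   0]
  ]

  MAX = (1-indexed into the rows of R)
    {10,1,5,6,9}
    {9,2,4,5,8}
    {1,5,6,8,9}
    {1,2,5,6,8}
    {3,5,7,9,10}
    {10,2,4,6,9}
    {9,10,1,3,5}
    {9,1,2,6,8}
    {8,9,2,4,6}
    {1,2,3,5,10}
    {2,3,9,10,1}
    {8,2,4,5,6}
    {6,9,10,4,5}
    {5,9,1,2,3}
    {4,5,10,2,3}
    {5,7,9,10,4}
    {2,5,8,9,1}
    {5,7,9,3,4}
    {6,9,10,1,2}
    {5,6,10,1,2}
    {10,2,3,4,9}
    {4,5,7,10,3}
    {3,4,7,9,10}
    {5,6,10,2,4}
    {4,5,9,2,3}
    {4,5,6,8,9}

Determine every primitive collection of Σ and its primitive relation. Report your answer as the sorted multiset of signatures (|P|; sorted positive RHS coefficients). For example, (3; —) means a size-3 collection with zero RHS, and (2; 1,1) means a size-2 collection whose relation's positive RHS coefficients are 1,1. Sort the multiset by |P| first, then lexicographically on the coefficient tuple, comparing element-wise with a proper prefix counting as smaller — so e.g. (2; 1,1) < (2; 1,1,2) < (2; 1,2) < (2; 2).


Σ has 11 primitive collections:

  {8,10}:  v_{8} + v_{10} = 0  ⟹  sig = (2; —)
  {1,4}:  v_{1} + v_{4} = v_{8}  ⟹  sig = (2; 1)
  {3,6}:  v_{3} + v_{6} = v_{10}  ⟹  sig = (2; 1)
  {1,7}:  v_{1} + v_{7} = v_{3} + v_{5} + v_{9}  ⟹  sig = (2; 1,1,1)
  {3,8}:  v_{3} + v_{8} = v_{2} + v_{5} + v_{9}  ⟹  sig = (2; 1,1,1)
  {7,8}:  v_{7} + v_{8} = v_{3} + v_{4} + v_{5} + v_{9}  ⟹  sig = (2; 1,1,1,1)
  {6,7}:  v_{6} + v_{7} = v_{4} + v_{5} + v_{9} + 2·v_{10}  ⟹  sig = (2; 1,1,1,2)
  {2,7}:  v_{2} + v_{7} = 2·v_{3} + v_{4}  ⟹  sig = (2; 1,2)
  {2,5,6,9}:  v_{2} + v_{5} + v_{6} + v_{9} = 0  ⟹  sig = (4; —)
  {2,5,9,10}:  v_{2} + v_{5} + v_{9} + v_{10} = v_{3}  ⟹  sig = (4; 1)
  {3,4,5,9,10}:  v_{3} + v_{4} + v_{5} + v_{9} + v_{10} = v_{7}  ⟹  sig = (5; 1)

so the primitive-relation signature multiset is
    (2; —)
    (2; 1)
    (2; 1)
    (2; 1,1,1)
    (2; 1,1,1)
    (2; 1,1,1,1)
    (2; 1,1,1,2)
    (2; 1,2)
    (4; —)
    (4; 1)
    (5; 1)


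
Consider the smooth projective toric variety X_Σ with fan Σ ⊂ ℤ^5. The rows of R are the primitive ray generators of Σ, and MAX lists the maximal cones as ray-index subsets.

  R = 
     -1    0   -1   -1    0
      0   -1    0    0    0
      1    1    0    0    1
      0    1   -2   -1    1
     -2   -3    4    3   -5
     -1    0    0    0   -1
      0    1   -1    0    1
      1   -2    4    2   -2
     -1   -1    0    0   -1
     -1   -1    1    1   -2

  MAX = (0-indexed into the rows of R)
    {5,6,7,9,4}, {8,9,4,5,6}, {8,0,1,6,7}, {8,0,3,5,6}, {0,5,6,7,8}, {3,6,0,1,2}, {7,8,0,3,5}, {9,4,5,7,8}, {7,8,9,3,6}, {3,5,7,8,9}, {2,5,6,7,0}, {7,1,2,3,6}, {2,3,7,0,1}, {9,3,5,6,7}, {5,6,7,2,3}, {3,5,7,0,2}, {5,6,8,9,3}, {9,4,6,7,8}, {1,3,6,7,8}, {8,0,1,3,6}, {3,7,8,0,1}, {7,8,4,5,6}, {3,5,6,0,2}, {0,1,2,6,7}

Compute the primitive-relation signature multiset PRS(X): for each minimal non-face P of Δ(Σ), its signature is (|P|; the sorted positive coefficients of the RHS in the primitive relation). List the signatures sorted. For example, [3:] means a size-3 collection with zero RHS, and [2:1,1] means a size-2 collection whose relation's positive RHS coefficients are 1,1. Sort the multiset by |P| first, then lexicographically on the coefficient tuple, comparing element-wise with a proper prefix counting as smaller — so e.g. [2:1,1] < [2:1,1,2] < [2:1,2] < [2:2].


|primitive collections| = 12. Relations:

  P={2,8}:  v_{2} + v_{8} = 0  ⇒ sig = [2:]
  P={1,5}:  v_{1} + v_{5} = v_{8}  ⇒ sig = [2:1]
  P={0,9}:  v_{0} + v_{9} = v_{5} + v_{8}  ⇒ sig = [2:1,1]
  P={2,4}:  v_{2} + v_{4} = v_{5} + v_{6} + v_{7} + v_{9}  ⇒ sig = [2:1,1,1,1]
  P={2,9}:  v_{2} + v_{9} = v_{3} + v_{5} + v_{6} + v_{7}  ⇒ sig = [2:1,1,1,1]
  P={1,4}:  v_{1} + v_{4} = v_{6} + v_{7} + 2·v_{8} + v_{9}  ⇒ sig = [2:1,1,1,2]
  P={1,9}:  v_{1} + v_{9} = v_{3} + v_{6} + v_{7} + 2·v_{8}  ⇒ sig = [2:1,1,1,2]
  P={0,4}:  v_{0} + v_{4} = 2·v_{5} + v_{6} + v_{7} + 2·v_{8}  ⇒ sig = [2:1,1,2,2]
  P={3,4}:  v_{3} + v_{4} = 2·v_{9}  ⇒ sig = [2:2]
  P={0,3,6,7}:  v_{0} + v_{3} + v_{6} + v_{7} = 0  ⇒ sig = [4:]
  P={3,5,6,7,8}:  v_{3} + v_{5} + v_{6} + v_{7} + v_{8} = v_{9}  ⇒ sig = [5:1]
  P={5,6,7,8,9}:  v_{5} + v_{6} + v_{7} + v_{8} + v_{9} = v_{4}  ⇒ sig = [5:1]

so the primitive-relation signature multiset is
    [2:]
    [2:1]
    [2:1,1]
    [2:1,1,1,1]
    [2:1,1,1,1]
    [2:1,1,1,2]
    [2:1,1,1,2]
    [2:1,1,2,2]
    [2:2]
    [4:]
    [5:1]
    [5:1]


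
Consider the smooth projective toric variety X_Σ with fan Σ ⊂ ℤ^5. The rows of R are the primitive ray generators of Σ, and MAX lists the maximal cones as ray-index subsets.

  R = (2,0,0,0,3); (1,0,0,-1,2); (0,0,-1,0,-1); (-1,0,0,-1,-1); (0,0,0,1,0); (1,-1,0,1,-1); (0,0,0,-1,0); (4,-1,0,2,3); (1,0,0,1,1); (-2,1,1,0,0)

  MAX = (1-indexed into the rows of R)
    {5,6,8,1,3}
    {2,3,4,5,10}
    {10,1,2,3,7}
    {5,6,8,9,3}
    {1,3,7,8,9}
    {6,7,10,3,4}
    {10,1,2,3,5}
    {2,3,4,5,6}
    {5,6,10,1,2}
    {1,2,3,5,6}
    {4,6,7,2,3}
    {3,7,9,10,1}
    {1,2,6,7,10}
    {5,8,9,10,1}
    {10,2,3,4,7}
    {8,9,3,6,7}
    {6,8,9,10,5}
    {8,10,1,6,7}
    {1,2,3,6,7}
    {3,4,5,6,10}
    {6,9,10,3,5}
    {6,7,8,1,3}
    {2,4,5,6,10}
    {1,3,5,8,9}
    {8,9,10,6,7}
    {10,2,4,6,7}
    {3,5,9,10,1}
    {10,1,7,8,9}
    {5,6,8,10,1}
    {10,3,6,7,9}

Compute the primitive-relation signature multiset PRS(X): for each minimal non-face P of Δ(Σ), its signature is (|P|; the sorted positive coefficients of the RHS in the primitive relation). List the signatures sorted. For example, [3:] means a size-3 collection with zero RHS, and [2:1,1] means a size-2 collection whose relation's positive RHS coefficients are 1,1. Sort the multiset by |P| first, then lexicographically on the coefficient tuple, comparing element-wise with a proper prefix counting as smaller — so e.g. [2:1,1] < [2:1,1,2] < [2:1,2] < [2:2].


Minimal non-faces — 10 found among 10 rays, 30 max cones:

  {4,9}:  v_{4} + v_{9} = 0 ; sig = [2:]
  {5,7}:  v_{5} + v_{7} = 0 ; sig = [2:]
  {1,4}:  v_{1} + v_{4} = v_{2} ; sig = [2:1]
  {2,9}:  v_{2} + v_{9} = v_{1} ; sig = [2:1]
  {4,8}:  v_{4} + v_{8} = v_{1} + v_{6} ; sig = [2:1,1]
  {2,8}:  v_{2} + v_{8} = 2·v_{1} + v_{6} ; sig = [2:1,2]
  {1,6,9}:  v_{1} + v_{6} + v_{9} = v_{8} ; sig = [3:1]
  {3,8,10}:  v_{3} + v_{8} + v_{10} = 2·v_{9} ; sig = [3:2]
  {2,3,6,10}:  v_{2} + v_{3} + v_{6} + v_{10} = 0 ; sig = [4:]
  {1,3,6,10}:  v_{1} + v_{3} + v_{6} + v_{10} = v_{9} ; sig = [4:1]

Hence PRS(X_Σ) =
[[2:], [2:], [2:1], [2:1], [2:1,1], [2:1,2], [3:1], [3:2], [4:], [4:1]]


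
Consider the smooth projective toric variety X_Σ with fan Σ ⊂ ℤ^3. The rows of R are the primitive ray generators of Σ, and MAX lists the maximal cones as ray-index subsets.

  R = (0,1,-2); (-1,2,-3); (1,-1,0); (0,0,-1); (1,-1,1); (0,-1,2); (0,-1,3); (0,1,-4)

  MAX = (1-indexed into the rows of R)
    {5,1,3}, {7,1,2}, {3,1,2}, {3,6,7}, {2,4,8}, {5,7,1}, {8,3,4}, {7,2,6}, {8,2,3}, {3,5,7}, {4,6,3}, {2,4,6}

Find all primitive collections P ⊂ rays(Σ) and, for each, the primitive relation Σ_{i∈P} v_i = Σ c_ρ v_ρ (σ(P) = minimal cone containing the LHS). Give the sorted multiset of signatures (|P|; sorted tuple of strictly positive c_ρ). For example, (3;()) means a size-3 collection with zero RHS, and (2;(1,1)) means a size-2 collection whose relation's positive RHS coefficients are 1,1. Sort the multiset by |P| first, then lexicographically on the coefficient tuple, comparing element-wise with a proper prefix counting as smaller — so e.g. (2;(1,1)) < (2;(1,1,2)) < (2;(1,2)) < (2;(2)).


|primitive collections| = 14. Relations:

  • {1,6}:  v_{1} + v_{6} = 0 ; sig = (2;())
  • {2,5}:  v_{2} + v_{5} = v_{1} ; sig = (2;(1))
  • {4,5}:  v_{4} + v_{5} = v_{3} ; sig = (2;(1))
  • {4,7}:  v_{4} + v_{7} = v_{6} ; sig = (2;(1))
  • {7,8}:  v_{7} + v_{8} = v_{4} ; sig = (2;(1))
  • {1,4}:  v_{1} + v_{4} = v_{2} + v_{3} ; sig = (2;(1,1))
  • {5,6}:  v_{5} + v_{6} = v_{3} + v_{7} ; sig = (2;(1,1))
  • {5,8}:  v_{5} + v_{8} = v_{2} + 2·v_{3} ; sig = (2;(1,2))
  • {6,8}:  v_{6} + v_{8} = 2·v_{4} ; sig = (2;(2))
  • {1,8}:  v_{1} + v_{8} = 2·v_{2} + 2·v_{3} ; sig = (2;(2,2))
  • {2,3,7}:  v_{2} + v_{3} + v_{7} = 0 ; sig = (3;())
  • {1,3,7}:  v_{1} + v_{3} + v_{7} = v_{5} ; sig = (3;(1))
  • {2,3,4}:  v_{2} + v_{3} + v_{4} = v_{8} ; sig = (3;(1))
  • {2,3,6}:  v_{2} + v_{3} + v_{6} = v_{4} ; sig = (3;(1))

Sorted signature multiset PRS(X):
{ (2;()),  (2;(1)) ×4,  (2;(1,1)) ×2,  (2;(1,2)),  (2;(2)),  (2;(2,2)),  (3;()),  (3;(1)) ×3 }


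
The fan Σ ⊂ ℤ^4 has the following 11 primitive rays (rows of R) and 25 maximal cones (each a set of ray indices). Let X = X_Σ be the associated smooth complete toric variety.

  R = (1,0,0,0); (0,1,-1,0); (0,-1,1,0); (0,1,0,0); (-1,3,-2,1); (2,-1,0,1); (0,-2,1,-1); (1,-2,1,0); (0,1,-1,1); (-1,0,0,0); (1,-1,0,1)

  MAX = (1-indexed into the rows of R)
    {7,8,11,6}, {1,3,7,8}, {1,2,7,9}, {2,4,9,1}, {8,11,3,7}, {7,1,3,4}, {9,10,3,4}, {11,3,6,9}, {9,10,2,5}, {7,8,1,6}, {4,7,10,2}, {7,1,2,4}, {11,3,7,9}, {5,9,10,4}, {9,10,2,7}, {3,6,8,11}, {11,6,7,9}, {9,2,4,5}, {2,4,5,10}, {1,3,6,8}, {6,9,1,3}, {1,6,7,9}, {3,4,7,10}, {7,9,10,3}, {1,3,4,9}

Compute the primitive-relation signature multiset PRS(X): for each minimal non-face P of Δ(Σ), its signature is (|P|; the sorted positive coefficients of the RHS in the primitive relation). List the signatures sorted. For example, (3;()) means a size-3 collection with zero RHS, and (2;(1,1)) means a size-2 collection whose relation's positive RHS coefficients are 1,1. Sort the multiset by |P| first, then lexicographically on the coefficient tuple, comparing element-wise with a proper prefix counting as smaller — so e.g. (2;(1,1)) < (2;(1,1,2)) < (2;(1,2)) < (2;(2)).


Primitive collections (23):

  • {1,10}:  v_{1} + v_{10} = 0 ; sig = (2;())
  • {2,3}:  v_{2} + v_{3} = 0 ; sig = (2;())
  • {1,11}:  v_{1} + v_{11} = v_{6} ; sig = (2;(1))
  • {5,8}:  v_{5} + v_{8} = v_{9} ; sig = (2;(1))
  • {6,10}:  v_{6} + v_{10} = v_{11} ; sig = (2;(1))
  • {8,9}:  v_{8} + v_{9} = v_{11} ; sig = (2;(1))
  • {4,8}:  v_{4} + v_{8} = v_{1} + v_{3} ; sig = (2;(1,1))
  • {5,7}:  v_{5} + v_{7} = v_{2} + v_{10} ; sig = (2;(1,1))
  • {1,5}:  v_{1} + v_{5} = v_{2} + v_{4} + v_{9} ; sig = (2;(1,1,1))
  • {2,8}:  v_{2} + v_{8} = v_{1} + v_{7} + v_{9} ; sig = (2;(1,1,1))
  • {3,5}:  v_{3} + v_{5} = v_{4} + v_{9} + v_{10} ; sig = (2;(1,1,1))
  • {4,11}:  v_{4} + v_{11} = v_{1} + v_{3} + v_{9} ; sig = (2;(1,1,1))
  • {8,10}:  v_{8} + v_{10} = v_{3} + v_{7} + v_{9} ; sig = (2;(1,1,1))
  • {2,11}:  v_{2} + v_{11} = v_{1} + v_{7} + 2·v_{9} ; sig = (2;(1,1,2))
  • {4,6}:  v_{4} + v_{6} = 2·v_{1} + v_{3} + v_{9} ; sig = (2;(1,1,2))
  • {10,11}:  v_{10} + v_{11} = v_{3} + v_{7} + 2·v_{9} ; sig = (2;(1,1,2))
  • {5,6}:  v_{5} + v_{6} = v_{1} + 2·v_{9} ; sig = (2;(1,2))
  • {2,6}:  v_{2} + v_{6} = 2·v_{1} + v_{7} + 2·v_{9} ; sig = (2;(1,2,2))
  • {5,11}:  v_{5} + v_{11} = 2·v_{9} ; sig = (2;(2))
  • {4,7,9}:  v_{4} + v_{7} + v_{9} = 0 ; sig = (3;())
  • {3,6,7}:  v_{3} + v_{6} + v_{7} = 2·v_{8} ; sig = (3;(2))
  • {1,3,7,9}:  v_{1} + v_{3} + v_{7} + v_{9} = v_{8} ; sig = (4;(1))
  • {2,4,9,10}:  v_{2} + v_{4} + v_{9} + v_{10} = v_{5} ; sig = (4;(1))

Hence PRS(X_Σ) =
    (2;())
    (2;())
    (2;(1))
    (2;(1))
    (2;(1))
    (2;(1))
    (2;(1,1))
    (2;(1,1))
    (2;(1,1,1))
    (2;(1,1,1))
    (2;(1,1,1))
    (2;(1,1,1))
    (2;(1,1,1))
    (2;(1,1,2))
    (2;(1,1,2))
    (2;(1,1,2))
    (2;(1,2))
    (2;(1,2,2))
    (2;(2))
    (3;())
    (3;(2))
    (4;(1))
    (4;(1))


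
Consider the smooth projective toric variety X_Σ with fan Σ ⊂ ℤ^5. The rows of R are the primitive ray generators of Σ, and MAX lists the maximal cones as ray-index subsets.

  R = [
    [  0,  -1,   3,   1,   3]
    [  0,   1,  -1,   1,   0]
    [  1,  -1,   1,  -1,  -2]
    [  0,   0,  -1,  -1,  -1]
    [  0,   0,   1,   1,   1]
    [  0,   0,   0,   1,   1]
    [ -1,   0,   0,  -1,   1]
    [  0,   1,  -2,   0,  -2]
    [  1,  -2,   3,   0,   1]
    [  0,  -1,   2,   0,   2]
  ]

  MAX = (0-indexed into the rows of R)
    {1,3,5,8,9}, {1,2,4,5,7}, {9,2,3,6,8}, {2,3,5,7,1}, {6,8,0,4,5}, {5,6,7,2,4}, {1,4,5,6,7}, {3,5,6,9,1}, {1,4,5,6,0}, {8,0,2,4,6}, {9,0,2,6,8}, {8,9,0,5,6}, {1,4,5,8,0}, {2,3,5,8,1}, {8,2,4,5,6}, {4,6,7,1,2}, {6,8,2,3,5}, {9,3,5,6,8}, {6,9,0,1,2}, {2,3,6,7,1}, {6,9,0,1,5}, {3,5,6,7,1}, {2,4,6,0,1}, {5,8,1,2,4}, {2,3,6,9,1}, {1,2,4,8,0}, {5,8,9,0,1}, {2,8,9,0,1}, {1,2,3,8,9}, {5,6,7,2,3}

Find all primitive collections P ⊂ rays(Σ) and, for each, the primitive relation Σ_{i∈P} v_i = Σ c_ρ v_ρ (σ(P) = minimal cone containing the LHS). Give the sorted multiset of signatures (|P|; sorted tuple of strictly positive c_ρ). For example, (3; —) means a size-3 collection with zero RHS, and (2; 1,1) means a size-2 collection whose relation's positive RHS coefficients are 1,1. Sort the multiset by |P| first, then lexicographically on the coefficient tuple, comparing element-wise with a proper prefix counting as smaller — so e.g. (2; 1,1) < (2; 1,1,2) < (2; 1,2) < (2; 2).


Δ(Σ) — 10 vertices, 10 min non-faces:

  • {3,4}:  v_{3} + v_{4} = 0 — sig = (2; —)
  • {7,9}:  v_{7} + v_{9} = 0 — sig = (2; —)
  • {0,3}:  v_{0} + v_{3} = v_{9} — sig = (2; 1)
  • {0,7}:  v_{0} + v_{7} = v_{4} — sig = (2; 1)
  • {4,9}:  v_{4} + v_{9} = v_{0} — sig = (2; 1)
  • {7,8}:  v_{7} + v_{8} = v_{2} + v_{5} — sig = (2; 1,1)
  • {1,6,8}:  v_{1} + v_{6} + v_{8} = v_{9} — sig = (3; 1)
  • {2,5,9}:  v_{2} + v_{5} + v_{9} = v_{8} — sig = (3; 1)
  • {0,2,5}:  v_{0} + v_{2} + v_{5} = v_{4} + v_{8} — sig = (3; 1,1)
  • {1,2,5,6}:  v_{1} + v_{2} + v_{5} + v_{6} = 0 — sig = (4; —)

Signatures (|P|; sorted positive RHS coefficients), sorted:
{ (2; —) ×2,  (2; 1) ×3,  (2; 1,1),  (3; 1) ×2,  (3; 1,1),  (4; —) }


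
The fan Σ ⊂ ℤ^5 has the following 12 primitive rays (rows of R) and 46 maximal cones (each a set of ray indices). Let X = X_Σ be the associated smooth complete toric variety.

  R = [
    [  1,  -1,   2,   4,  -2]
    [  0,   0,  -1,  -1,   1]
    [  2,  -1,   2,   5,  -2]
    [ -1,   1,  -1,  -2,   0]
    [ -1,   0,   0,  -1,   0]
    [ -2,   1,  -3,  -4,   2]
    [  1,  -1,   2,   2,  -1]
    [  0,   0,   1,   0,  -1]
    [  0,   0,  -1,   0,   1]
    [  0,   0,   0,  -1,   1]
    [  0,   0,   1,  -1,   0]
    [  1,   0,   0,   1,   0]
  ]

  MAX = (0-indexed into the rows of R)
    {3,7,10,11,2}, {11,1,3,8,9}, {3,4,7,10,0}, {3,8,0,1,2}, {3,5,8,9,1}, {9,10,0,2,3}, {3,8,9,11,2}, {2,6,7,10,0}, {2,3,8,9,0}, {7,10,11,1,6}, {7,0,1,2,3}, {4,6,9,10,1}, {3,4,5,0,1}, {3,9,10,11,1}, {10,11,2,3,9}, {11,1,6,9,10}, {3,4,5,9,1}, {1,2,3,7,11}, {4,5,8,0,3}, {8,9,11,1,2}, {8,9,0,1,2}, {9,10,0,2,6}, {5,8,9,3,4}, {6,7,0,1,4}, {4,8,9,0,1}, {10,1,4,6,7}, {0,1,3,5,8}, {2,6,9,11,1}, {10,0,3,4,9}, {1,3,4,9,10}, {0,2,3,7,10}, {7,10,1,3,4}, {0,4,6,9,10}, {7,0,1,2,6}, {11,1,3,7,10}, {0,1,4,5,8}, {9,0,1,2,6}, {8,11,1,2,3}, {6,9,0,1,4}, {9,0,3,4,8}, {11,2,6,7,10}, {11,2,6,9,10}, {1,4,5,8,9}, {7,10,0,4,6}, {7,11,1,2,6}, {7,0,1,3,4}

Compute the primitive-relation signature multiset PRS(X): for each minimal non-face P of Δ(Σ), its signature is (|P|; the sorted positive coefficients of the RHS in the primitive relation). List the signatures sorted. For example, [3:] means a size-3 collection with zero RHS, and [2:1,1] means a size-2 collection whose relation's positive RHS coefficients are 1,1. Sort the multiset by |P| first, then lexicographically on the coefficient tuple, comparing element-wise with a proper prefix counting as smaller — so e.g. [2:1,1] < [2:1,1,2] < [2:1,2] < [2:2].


Primitive collections (19):

  • {4,11}:  v_{4} + v_{11} = 0 — sig = [2:]
  • {7,8}:  v_{7} + v_{8} = 0 — sig = [2:]
  • {0,11}:  v_{0} + v_{11} = v_{2} — sig = [2:1]
  • {2,4}:  v_{2} + v_{4} = v_{0} — sig = [2:1]
  • {3,6}:  v_{3} + v_{6} = v_{7} — sig = [2:1]
  • {7,9}:  v_{7} + v_{9} = v_{10} — sig = [2:1]
  • {8,10}:  v_{8} + v_{10} = v_{9} — sig = [2:1]
  • {5,6}:  v_{5} + v_{6} = v_{1} + v_{4} — sig = [2:1,1]
  • {5,7}:  v_{5} + v_{7} = v_{1} + v_{3} + v_{4} — sig = [2:1,1,1]
  • {5,11}:  v_{5} + v_{11} = v_{1} + v_{3} + v_{8} — sig = [2:1,1,1]
  • {6,8}:  v_{6} + v_{8} = v_{0} + v_{1} + v_{9} — sig = [2:1,1,1]
  • {2,5}:  v_{2} + v_{5} = v_{0} + v_{1} + v_{3} + v_{8} — sig = [2:1,1,1,1]
  • {5,10}:  v_{5} + v_{10} = v_{1} + v_{3} + v_{4} + v_{9} — sig = [2:1,1,1,1]
  • {0,1,10}:  v_{0} + v_{1} + v_{10} = v_{6} — sig = [3:1]
  • {0,5,9}:  v_{0} + v_{5} + v_{9} = v_{4} + v_{8} — sig = [3:1,1]
  • {1,2,10}:  v_{1} + v_{2} + v_{10} = v_{6} + v_{11} — sig = [3:1,1]
  • {0,1,3,9}:  v_{0} + v_{1} + v_{3} + v_{9} = 0 — sig = [4:]
  • {1,2,3,9}:  v_{1} + v_{2} + v_{3} + v_{9} = v_{11} — sig = [4:1]
  • {1,3,4,8}:  v_{1} + v_{3} + v_{4} + v_{8} = v_{5} — sig = [4:1]

so the primitive-relation signature multiset is
[[2:], [2:], [2:1], [2:1], [2:1], [2:1], [2:1], [2:1,1], [2:1,1,1], [2:1,1,1], [2:1,1,1], [2:1,1,1,1], [2:1,1,1,1], [3:1], [3:1,1], [3:1,1], [4:], [4:1], [4:1]]


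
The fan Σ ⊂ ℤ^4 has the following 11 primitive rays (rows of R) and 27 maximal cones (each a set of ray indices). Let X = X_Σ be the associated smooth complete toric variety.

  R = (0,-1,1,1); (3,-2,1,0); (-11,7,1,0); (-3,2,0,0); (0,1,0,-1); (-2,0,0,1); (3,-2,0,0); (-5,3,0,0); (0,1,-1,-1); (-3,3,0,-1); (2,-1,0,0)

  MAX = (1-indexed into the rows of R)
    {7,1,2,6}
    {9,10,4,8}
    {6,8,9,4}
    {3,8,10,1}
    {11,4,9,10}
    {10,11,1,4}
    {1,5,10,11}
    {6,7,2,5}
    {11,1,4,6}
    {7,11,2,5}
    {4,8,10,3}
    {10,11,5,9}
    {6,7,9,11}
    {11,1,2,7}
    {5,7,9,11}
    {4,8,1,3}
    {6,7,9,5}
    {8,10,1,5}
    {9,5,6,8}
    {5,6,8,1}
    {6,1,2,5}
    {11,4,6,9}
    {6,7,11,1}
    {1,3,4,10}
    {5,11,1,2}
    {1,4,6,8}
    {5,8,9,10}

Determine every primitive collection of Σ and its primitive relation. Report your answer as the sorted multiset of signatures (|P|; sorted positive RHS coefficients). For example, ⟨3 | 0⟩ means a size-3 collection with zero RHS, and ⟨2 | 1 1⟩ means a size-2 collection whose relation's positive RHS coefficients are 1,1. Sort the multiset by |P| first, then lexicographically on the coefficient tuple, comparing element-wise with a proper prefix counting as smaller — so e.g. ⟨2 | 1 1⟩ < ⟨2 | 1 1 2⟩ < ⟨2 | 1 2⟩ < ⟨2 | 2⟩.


Primitive collections (21):

  P = {1,9}:  v_{1} + v_{9} = 0  so sig = ⟨2 | 0⟩
  P = {4,7}:  v_{4} + v_{7} = 0  so sig = ⟨2 | 0⟩
  P = {4,5}:  v_{4} + v_{5} = v_{10}  so sig = ⟨2 | 1⟩
  P = {6,10}:  v_{6} + v_{10} = v_{8}  so sig = ⟨2 | 1⟩
  P = {7,10}:  v_{7} + v_{10} = v_{5}  so sig = ⟨2 | 1⟩
  P = {8,11}:  v_{8} + v_{11} = v_{4}  so sig = ⟨2 | 1⟩
  P = {2,4}:  v_{2} + v_{4} = v_{1} + v_{5}  so sig = ⟨2 | 1 1⟩
  P = {2,9}:  v_{2} + v_{9} = v_{5} + v_{7}  so sig = ⟨2 | 1 1⟩
  P = {7,8}:  v_{7} + v_{8} = v_{5} + v_{6}  so sig = ⟨2 | 1 1⟩
  P = {3,7}:  v_{3} + v_{7} = v_{1} + v_{8} + v_{10}  so sig = ⟨2 | 1 1 1⟩
  P = {3,9}:  v_{3} + v_{9} = v_{4} + v_{8} + v_{10}  so sig = ⟨2 | 1 1 1⟩
  P = {2,3}:  v_{2} + v_{3} = 2·v_{1} + v_{5} + v_{8} + v_{10}  so sig = ⟨2 | 1 1 1 2⟩
  P = {2,8}:  v_{2} + v_{8} = v_{1} + 2·v_{5} + v_{6}  so sig = ⟨2 | 1 1 2⟩
  P = {3,5}:  v_{3} + v_{5} = v_{1} + v_{8} + 2·v_{10}  so sig = ⟨2 | 1 1 2⟩
  P = {3,6}:  v_{3} + v_{6} = v_{1} + v_{4} + 2·v_{8}  so sig = ⟨2 | 1 1 2⟩
  P = {3,11}:  v_{3} + v_{11} = v_{1} + 2·v_{4} + v_{10}  so sig = ⟨2 | 1 1 2⟩
  P = {2,10}:  v_{2} + v_{10} = v_{1} + 2·v_{5}  so sig = ⟨2 | 1 2⟩
  P = {5,6,11}:  v_{5} + v_{6} + v_{11} = 0  so sig = ⟨3 | 0⟩
  P = {1,5,7}:  v_{1} + v_{5} + v_{7} = v_{2}  so sig = ⟨3 | 1⟩
  P = {2,6,11}:  v_{2} + v_{6} + v_{11} = v_{1} + v_{7}  so sig = ⟨3 | 1 1⟩
  P = {1,4,8,10}:  v_{1} + v_{4} + v_{8} + v_{10} = v_{3}  so sig = ⟨4 | 1⟩

Hence PRS(X_Σ) =
[⟨2 | 0⟩, ⟨2 | 0⟩, ⟨2 | 1⟩, ⟨2 | 1⟩, ⟨2 | 1⟩, ⟨2 | 1⟩, ⟨2 | 1 1⟩, ⟨2 | 1 1⟩, ⟨2 | 1 1⟩, ⟨2 | 1 1 1⟩, ⟨2 | 1 1 1⟩, ⟨2 | 1 1 1 2⟩, ⟨2 | 1 1 2⟩, ⟨2 | 1 1 2⟩, ⟨2 | 1 1 2⟩, ⟨2 | 1 1 2⟩, ⟨2 | 1 2⟩, ⟨3 | 0⟩, ⟨3 | 1⟩, ⟨3 | 1 1⟩, ⟨4 | 1⟩]


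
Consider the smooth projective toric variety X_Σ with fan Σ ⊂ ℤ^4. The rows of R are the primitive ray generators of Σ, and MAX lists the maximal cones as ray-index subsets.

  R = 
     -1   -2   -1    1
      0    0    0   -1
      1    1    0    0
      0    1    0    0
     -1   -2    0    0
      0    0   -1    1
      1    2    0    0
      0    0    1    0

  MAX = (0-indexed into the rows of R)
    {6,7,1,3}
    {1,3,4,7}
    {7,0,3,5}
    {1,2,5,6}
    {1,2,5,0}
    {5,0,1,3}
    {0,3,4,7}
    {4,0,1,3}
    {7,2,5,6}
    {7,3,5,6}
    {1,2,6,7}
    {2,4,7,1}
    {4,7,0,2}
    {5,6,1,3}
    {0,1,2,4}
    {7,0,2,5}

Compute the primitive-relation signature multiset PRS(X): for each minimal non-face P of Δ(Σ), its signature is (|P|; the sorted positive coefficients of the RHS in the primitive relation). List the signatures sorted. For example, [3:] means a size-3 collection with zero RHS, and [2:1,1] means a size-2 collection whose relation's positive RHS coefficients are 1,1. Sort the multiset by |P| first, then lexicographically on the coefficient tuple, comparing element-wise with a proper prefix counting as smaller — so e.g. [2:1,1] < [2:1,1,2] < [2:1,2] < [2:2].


Primitive collections (6):

  • {4,6}:  v_{4} + v_{6} = 0  ⇒ sig = [2:]
  • {0,6}:  v_{0} + v_{6} = v_{5}  ⇒ sig = [2:1]
  • {2,3}:  v_{2} + v_{3} = v_{6}  ⇒ sig = [2:1]
  • {4,5}:  v_{4} + v_{5} = v_{0}  ⇒ sig = [2:1]
  • {1,5,7}:  v_{1} + v_{5} + v_{7} = 0  ⇒ sig = [3:]
  • {0,1,7}:  v_{0} + v_{1} + v_{7} = v_{4}  ⇒ sig = [3:1]

Hence PRS(X_Σ) =
{ [2:],  [2:1] ×3,  [3:],  [3:1] }


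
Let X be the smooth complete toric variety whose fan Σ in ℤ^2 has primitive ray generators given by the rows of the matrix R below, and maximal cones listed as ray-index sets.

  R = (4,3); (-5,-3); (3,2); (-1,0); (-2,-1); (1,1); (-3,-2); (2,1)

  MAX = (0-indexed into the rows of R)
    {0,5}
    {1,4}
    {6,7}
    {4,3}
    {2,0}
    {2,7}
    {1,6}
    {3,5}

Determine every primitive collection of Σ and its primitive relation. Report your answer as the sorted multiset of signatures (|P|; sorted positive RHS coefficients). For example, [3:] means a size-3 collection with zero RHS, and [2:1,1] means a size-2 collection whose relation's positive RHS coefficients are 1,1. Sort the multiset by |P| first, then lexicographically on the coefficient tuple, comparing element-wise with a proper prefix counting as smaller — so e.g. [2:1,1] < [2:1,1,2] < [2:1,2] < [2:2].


The 20 primitive collections of Σ (r=8, n=2):

  • {2,6}:  v_{2} + v_{6} = 0  ⟹  sig = [2:]
  • {4,7}:  v_{4} + v_{7} = 0  ⟹  sig = [2:]
  • {0,1}:  v_{0} + v_{1} = v_{3}  ⟹  sig = [2:1]
  • {0,6}:  v_{0} + v_{6} = v_{5}  ⟹  sig = [2:1]
  • {1,2}:  v_{1} + v_{2} = v_{4}  ⟹  sig = [2:1]
  • {1,7}:  v_{1} + v_{7} = v_{6}  ⟹  sig = [2:1]
  • {2,4}:  v_{2} + v_{4} = v_{5}  ⟹  sig = [2:1]
  • {2,5}:  v_{2} + v_{5} = v_{0}  ⟹  sig = [2:1]
  • {3,7}:  v_{3} + v_{7} = v_{5}  ⟹  sig = [2:1]
  • {4,5}:  v_{4} + v_{5} = v_{3}  ⟹  sig = [2:1]
  • {4,6}:  v_{4} + v_{6} = v_{1}  ⟹  sig = [2:1]
  • {5,6}:  v_{5} + v_{6} = v_{4}  ⟹  sig = [2:1]
  • {5,7}:  v_{5} + v_{7} = v_{2}  ⟹  sig = [2:1]
  • {0,4}:  v_{0} + v_{4} = 2·v_{5}  ⟹  sig = [2:2]
  • {0,7}:  v_{0} + v_{7} = 2·v_{2}  ⟹  sig = [2:2]
  • {1,5}:  v_{1} + v_{5} = 2·v_{4}  ⟹  sig = [2:2]
  • {2,3}:  v_{2} + v_{3} = 2·v_{5}  ⟹  sig = [2:2]
  • {3,6}:  v_{3} + v_{6} = 2·v_{4}  ⟹  sig = [2:2]
  • {0,3}:  v_{0} + v_{3} = 3·v_{5}  ⟹  sig = [2:3]
  • {1,3}:  v_{1} + v_{3} = 3·v_{4}  ⟹  sig = [2:3]

Sorted signature multiset PRS(X):
    |P|=2: 20 collections, coeffs (), (), (1), (1), (1), (1), (1), (1), (1), (1), (1), (1), (1), (2), (2), (2), (2), (2), (3), (3)


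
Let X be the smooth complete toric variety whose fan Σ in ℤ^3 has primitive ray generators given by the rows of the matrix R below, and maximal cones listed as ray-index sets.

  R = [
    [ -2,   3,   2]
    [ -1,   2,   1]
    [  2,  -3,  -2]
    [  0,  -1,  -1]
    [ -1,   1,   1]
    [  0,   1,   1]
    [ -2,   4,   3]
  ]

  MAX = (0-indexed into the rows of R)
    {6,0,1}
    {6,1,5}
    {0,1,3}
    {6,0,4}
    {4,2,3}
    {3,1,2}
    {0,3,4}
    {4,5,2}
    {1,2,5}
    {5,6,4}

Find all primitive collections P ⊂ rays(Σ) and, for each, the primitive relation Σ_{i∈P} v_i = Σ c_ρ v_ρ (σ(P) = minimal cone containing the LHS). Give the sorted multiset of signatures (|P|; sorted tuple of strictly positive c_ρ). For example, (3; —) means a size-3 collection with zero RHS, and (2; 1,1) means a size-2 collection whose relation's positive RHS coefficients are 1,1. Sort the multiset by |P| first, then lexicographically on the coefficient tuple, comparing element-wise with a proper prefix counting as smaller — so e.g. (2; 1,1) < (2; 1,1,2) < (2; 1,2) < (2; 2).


Minimal non-faces — 6 found among 7 rays, 10 max cones:

  P = {0,2}:  v_{0} + v_{2} = 0 ; sig = (2; —)
  P = {3,5}:  v_{3} + v_{5} = 0 ; sig = (2; —)
  P = {0,5}:  v_{0} + v_{5} = v_{6} ; sig = (2; 1)
  P = {1,4}:  v_{1} + v_{4} = v_{0} ; sig = (2; 1)
  P = {2,6}:  v_{2} + v_{6} = v_{5} ; sig = (2; 1)
  P = {3,6}:  v_{3} + v_{6} = v_{0} ; sig = (2; 1)

Signatures (|P|; sorted positive RHS coefficients), sorted:
    |P|=2: 6 collections, coeffs (), (), (1), (1), (1), (1)


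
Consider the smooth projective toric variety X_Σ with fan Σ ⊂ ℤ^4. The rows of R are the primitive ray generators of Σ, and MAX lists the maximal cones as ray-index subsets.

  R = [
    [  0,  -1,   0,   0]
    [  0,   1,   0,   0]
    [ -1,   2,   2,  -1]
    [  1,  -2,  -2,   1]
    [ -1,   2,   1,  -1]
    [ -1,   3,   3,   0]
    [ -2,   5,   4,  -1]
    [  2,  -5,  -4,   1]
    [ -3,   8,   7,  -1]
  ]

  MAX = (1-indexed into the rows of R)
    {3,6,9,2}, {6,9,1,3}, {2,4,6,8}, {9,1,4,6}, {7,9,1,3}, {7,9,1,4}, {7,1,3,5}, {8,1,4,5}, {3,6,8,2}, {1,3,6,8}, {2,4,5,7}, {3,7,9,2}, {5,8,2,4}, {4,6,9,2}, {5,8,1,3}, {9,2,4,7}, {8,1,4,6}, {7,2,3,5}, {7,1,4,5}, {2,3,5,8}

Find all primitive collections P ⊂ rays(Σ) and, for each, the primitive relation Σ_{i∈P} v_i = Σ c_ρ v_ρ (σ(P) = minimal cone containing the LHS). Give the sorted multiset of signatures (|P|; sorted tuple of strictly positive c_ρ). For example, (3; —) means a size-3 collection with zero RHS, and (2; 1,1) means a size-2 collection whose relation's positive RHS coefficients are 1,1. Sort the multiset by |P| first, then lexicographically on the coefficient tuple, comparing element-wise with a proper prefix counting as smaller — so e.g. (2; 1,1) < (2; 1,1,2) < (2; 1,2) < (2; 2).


Minimal non-faces — 7 found among 9 rays, 20 max cones:

  P={1,2}:  v_{1} + v_{2} = 0  ⟹  sig = (2; —)
  P={3,4}:  v_{3} + v_{4} = 0  ⟹  sig = (2; —)
  P={7,8}:  v_{7} + v_{8} = 0  ⟹  sig = (2; —)
  P={5,6}:  v_{5} + v_{6} = v_{7}  ⟹  sig = (2; 1)
  P={6,7}:  v_{6} + v_{7} = v_{9}  ⟹  sig = (2; 1)
  P={8,9}:  v_{8} + v_{9} = v_{6}  ⟹  sig = (2; 1)
  P={5,9}:  v_{5} + v_{9} = 2·v_{7}  ⟹  sig = (2; 2)

so the primitive-relation signature multiset is
[(2; —), (2; —), (2; —), (2; 1), (2; 1), (2; 1), (2; 2)]


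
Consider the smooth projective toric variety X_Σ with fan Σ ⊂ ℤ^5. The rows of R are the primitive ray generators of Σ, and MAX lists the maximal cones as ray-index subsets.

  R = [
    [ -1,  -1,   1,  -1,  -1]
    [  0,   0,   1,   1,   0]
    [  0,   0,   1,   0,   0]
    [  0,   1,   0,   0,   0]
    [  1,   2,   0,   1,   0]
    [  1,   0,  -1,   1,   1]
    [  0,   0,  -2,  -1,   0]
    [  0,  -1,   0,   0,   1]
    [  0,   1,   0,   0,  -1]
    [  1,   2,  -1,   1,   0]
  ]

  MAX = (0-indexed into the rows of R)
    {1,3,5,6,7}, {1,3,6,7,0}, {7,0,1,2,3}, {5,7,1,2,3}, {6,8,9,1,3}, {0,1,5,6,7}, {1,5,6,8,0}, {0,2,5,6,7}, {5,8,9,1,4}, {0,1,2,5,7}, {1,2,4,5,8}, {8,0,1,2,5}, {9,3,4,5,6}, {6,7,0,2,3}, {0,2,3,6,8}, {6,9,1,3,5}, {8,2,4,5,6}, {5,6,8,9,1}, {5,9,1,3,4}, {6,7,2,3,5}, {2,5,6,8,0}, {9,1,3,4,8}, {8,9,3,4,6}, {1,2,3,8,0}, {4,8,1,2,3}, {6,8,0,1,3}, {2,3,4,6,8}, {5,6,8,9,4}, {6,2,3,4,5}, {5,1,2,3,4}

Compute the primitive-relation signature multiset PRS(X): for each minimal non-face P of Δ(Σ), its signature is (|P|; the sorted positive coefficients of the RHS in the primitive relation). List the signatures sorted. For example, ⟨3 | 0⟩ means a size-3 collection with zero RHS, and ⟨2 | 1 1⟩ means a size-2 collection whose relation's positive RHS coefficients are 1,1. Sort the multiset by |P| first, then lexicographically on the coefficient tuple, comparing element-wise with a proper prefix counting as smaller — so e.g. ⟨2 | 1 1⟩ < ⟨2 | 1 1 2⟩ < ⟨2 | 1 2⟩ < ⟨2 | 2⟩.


|primitive collections| = 10. Relations:

  {7,8}:  v_{7} + v_{8} = 0  ⇒ sig = ⟨2 | 0⟩
  {0,9}:  v_{0} + v_{9} = v_{8}  ⇒ sig = ⟨2 | 1⟩
  {2,9}:  v_{2} + v_{9} = v_{4}  ⇒ sig = ⟨2 | 1⟩
  {0,4}:  v_{0} + v_{4} = v_{2} + v_{8}  ⇒ sig = ⟨2 | 1 1⟩
  {7,9}:  v_{7} + v_{9} = v_{3} + v_{5}  ⇒ sig = ⟨2 | 1 1⟩
  {4,7}:  v_{4} + v_{7} = v_{2} + v_{3} + v_{5}  ⇒ sig = ⟨2 | 1 1 1⟩
  {0,3,5}:  v_{0} + v_{3} + v_{5} = 0  ⇒ sig = ⟨3 | 0⟩
  {1,2,6}:  v_{1} + v_{2} + v_{6} = 0  ⇒ sig = ⟨3 | 0⟩
  {1,4,6}:  v_{1} + v_{4} + v_{6} = v_{9}  ⇒ sig = ⟨3 | 1⟩
  {3,5,8}:  v_{3} + v_{5} + v_{8} = v_{9}  ⇒ sig = ⟨3 | 1⟩

so the primitive-relation signature multiset is
[⟨2 | 0⟩, ⟨2 | 1⟩, ⟨2 | 1⟩, ⟨2 | 1 1⟩, ⟨2 | 1 1⟩, ⟨2 | 1 1 1⟩, ⟨3 | 0⟩, ⟨3 | 0⟩, ⟨3 | 1⟩, ⟨3 | 1⟩]


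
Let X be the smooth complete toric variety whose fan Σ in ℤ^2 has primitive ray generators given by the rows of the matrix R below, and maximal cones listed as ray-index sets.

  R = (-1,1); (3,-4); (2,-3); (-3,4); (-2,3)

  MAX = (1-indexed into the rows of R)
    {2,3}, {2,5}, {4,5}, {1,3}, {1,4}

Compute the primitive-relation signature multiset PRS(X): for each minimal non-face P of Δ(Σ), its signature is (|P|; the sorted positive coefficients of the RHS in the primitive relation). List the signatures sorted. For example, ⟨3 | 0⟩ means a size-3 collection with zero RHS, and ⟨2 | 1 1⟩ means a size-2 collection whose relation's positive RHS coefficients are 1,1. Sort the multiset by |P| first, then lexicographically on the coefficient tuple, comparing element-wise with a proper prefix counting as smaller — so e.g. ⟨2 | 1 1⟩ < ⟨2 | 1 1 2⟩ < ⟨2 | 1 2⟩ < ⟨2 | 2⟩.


The 5 primitive collections of Σ (r=5, n=2):

  {2,4}:  v_{2} + v_{4} = 0 ; sig = ⟨2 | 0⟩
  {3,5}:  v_{3} + v_{5} = 0 ; sig = ⟨2 | 0⟩
  {1,2}:  v_{1} + v_{2} = v_{3} ; sig = ⟨2 | 1⟩
  {1,5}:  v_{1} + v_{5} = v_{4} ; sig = ⟨2 | 1⟩
  {3,4}:  v_{3} + v_{4} = v_{1} ; sig = ⟨2 | 1⟩

Sorted signature multiset PRS(X):
{ ⟨2 | 0⟩ ×2,  ⟨2 | 1⟩ ×3 }


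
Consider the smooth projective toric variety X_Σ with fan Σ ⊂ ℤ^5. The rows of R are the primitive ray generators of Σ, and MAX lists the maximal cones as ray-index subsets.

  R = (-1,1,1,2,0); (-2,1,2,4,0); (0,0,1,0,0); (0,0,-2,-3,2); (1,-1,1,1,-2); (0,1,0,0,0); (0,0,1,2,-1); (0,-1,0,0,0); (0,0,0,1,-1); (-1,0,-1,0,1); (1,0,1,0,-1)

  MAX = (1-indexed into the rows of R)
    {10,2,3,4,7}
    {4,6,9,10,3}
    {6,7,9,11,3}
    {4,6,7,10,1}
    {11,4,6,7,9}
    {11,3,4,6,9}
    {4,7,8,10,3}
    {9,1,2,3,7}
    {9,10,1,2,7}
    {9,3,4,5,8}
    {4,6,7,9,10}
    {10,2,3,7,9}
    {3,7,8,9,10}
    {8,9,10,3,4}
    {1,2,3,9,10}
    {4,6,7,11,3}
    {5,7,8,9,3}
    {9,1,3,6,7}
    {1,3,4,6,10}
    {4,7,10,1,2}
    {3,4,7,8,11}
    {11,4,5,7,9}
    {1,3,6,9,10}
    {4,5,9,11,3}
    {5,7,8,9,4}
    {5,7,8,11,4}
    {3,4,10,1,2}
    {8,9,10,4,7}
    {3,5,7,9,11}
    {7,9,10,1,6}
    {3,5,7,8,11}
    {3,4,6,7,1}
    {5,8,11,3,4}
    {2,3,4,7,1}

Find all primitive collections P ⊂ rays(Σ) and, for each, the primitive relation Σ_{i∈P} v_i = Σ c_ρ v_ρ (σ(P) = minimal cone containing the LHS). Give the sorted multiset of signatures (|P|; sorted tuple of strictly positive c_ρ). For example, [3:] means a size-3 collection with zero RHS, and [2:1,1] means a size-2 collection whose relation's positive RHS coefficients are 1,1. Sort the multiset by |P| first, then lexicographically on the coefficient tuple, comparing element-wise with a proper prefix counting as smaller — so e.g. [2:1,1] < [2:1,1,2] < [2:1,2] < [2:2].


Minimal non-faces — 18 found among 11 rays, 34 max cones:

  {6,8}:  v_{6} + v_{8} = 0  →  sig = [2:]
  {10,11}:  v_{10} + v_{11} = 0  →  sig = [2:]
  {5,6}:  v_{5} + v_{6} = v_{9} + v_{11}  →  sig = [2:1,1]
  {5,10}:  v_{5} + v_{10} = v_{8} + v_{9}  →  sig = [2:1,1]
  {1,5}:  v_{1} + v_{5} = v_{3} + v_{7} + v_{9}  →  sig = [2:1,1,1]
  {1,8}:  v_{1} + v_{8} = v_{3} + v_{7} + v_{10}  →  sig = [2:1,1,1]
  {1,11}:  v_{1} + v_{11} = v_{3} + v_{6} + v_{7}  →  sig = [2:1,1,1]
  {2,11}:  v_{2} + v_{11} = v_{1} + v_{3} + v_{7}  →  sig = [2:1,1,1]
  {2,5}:  v_{2} + v_{5} = 2·v_{3} + 2·v_{7} + v_{9} + v_{10}  →  sig = [2:1,1,2,2]
  {2,6}:  v_{2} + v_{6} = 2·v_{1}  →  sig = [2:2]
  {2,8}:  v_{2} + v_{8} = 2·v_{3} + 2·v_{7} + 2·v_{10}  →  sig = [2:2,2,2]
  {8,9,11}:  v_{8} + v_{9} + v_{11} = v_{5}  →  sig = [3:1]
  {1,4,9}:  v_{1} + v_{4} + v_{9} = v_{6} + v_{10}  →  sig = [3:1,1]
  {2,4,9}:  v_{2} + v_{4} + v_{9} = v_{1} + v_{10}  →  sig = [3:1,1]
  {3,4,7,9}:  v_{3} + v_{4} + v_{7} + v_{9} = 0  →  sig = [4:]
  {1,3,7,10}:  v_{1} + v_{3} + v_{7} + v_{10} = v_{2}  →  sig = [4:1]
  {3,6,7,10}:  v_{3} + v_{6} + v_{7} + v_{10} = v_{1}  →  sig = [4:1]
  {3,4,5,7}:  v_{3} + v_{4} + v_{5} + v_{7} = v_{8} + v_{11}  →  sig = [4:1,1]

Sorted signature multiset PRS(X):
    |P|=2: 11 collections, coeffs (), (), (1,1), (1,1), (1,1,1), (1,1,1), (1,1,1), (1,1,1), (1,1,2,2), (2), (2,2,2)
    |P|=3: 3 collections, coeffs (1), (1,1), (1,1)
    |P|=4: 4 collections, coeffs (), (1), (1), (1,1)


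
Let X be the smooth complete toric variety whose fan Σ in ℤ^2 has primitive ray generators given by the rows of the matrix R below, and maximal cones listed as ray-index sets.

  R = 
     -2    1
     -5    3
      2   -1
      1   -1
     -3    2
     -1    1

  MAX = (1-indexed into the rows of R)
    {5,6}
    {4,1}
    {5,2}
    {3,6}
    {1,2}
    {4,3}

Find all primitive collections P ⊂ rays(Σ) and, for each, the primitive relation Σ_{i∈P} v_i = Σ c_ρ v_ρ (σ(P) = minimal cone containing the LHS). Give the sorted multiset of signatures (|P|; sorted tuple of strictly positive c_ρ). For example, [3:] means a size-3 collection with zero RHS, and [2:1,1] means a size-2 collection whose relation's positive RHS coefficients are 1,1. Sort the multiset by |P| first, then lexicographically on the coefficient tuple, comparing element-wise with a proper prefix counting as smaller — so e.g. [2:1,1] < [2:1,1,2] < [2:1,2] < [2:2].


Primitive collections (9):

  • {1,3}:  v_{1} + v_{3} = 0  so sig = [2:]
  • {4,6}:  v_{4} + v_{6} = 0  so sig = [2:]
  • {1,5}:  v_{1} + v_{5} = v_{2}  so sig = [2:1]
  • {1,6}:  v_{1} + v_{6} = v_{5}  so sig = [2:1]
  • {2,3}:  v_{2} + v_{3} = v_{5}  so sig = [2:1]
  • {3,5}:  v_{3} + v_{5} = v_{6}  so sig = [2:1]
  • {4,5}:  v_{4} + v_{5} = v_{1}  so sig = [2:1]
  • {2,4}:  v_{2} + v_{4} = 2·v_{1}  so sig = [2:2]
  • {2,6}:  v_{2} + v_{6} = 2·v_{5}  so sig = [2:2]

Hence PRS(X_Σ) =
{ [2:] ×2,  [2:1] ×5,  [2:2] ×2 }
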